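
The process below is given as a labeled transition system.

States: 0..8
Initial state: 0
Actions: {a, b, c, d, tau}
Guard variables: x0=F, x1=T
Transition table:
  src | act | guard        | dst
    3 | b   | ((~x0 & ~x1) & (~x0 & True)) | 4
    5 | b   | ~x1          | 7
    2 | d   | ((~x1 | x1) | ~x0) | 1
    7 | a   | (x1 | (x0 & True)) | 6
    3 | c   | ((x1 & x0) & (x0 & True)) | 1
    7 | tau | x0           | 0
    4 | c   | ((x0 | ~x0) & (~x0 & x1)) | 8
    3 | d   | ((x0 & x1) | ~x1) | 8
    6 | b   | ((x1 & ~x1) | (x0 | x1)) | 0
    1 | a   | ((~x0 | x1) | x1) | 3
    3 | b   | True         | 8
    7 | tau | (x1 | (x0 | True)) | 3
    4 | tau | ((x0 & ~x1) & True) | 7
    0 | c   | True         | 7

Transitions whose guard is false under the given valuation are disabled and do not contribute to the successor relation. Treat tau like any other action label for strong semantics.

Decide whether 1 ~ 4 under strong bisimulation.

Answer: NOT BISIMILAR

Trace:
Compute ~ classes (split until stable):
  P[0] = {{0,1,2,3,4,5,6,7,8}}
  P[1] = {{0,4},{1},{2},{3,6},{5,8},{7}}
  P[2] = {{0},{1},{2},{3},{4},{5,8},{6},{7}}
stable after 3 split(s): 8 block(s)
1∈{1}, 4∈{4}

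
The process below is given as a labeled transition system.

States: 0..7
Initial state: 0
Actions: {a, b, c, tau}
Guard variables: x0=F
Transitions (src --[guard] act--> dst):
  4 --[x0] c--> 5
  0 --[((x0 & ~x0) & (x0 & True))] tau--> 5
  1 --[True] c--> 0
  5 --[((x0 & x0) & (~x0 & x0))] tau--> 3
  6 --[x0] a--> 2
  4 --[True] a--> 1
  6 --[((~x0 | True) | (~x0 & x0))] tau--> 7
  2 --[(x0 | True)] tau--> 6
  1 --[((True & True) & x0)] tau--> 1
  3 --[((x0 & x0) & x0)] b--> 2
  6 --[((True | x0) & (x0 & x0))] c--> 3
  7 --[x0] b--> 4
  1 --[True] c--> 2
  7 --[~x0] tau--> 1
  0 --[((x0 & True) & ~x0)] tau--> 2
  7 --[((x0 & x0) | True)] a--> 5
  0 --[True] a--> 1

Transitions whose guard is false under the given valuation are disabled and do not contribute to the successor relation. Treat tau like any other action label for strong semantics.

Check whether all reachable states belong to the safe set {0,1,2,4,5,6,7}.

Inv-set: {0,1,2,4,5,6,7}
R = {0,1,2,5,6,7}
  0: safe
  1: safe
  2: safe
  5: safe
  6: safe
  7: safe

Answer: INVARIANT HOLDS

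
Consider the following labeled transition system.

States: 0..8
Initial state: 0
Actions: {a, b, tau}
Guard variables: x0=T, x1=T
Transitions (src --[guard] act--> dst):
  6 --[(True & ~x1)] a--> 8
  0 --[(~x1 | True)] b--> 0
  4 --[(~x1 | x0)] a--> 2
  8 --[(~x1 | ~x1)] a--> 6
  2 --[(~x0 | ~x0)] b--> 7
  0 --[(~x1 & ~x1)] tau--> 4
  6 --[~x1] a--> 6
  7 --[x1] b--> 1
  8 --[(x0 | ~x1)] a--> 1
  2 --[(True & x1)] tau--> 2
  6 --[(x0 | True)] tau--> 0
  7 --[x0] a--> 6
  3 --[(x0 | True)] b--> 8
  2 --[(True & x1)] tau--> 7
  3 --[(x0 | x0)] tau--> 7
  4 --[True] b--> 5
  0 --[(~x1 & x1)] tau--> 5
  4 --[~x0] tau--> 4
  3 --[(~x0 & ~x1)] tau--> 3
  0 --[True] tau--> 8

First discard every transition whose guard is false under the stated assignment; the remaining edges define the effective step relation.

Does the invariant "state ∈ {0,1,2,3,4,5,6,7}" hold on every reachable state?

Answer: INVARIANT VIOLATED at state 8

Working:
Inv-set: {0,1,2,3,4,5,6,7}
Reachable = {0,1,8}
  0: ✓
  1: ✓
  8: outside
reach 8 via tau — violates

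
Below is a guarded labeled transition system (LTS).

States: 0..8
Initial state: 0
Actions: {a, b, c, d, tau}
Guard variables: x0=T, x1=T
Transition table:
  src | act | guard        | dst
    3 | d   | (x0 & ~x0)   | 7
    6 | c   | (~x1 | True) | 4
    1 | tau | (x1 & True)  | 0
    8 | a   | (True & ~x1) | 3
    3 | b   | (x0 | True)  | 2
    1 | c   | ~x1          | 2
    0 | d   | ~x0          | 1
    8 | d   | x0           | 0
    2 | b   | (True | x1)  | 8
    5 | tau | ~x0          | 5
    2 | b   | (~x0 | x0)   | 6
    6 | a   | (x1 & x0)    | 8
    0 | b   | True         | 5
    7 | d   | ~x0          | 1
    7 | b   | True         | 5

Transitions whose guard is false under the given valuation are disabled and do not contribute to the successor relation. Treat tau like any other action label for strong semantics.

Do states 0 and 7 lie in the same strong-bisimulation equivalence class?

Bisimulation quotient by refinement:
  P[0] = {{0,1,2,3,4,5,6,7,8}}
  P[1] = {{0,2,3,7},{1},{4,5},{6},{8}}
  P[2] = {{0,7},{1},{2},{3},{4,5},{6},{8}}
Fixed point at round 3; 7 class(es).
class of 0: {0,7}; class of 7: {0,7}

Answer: BISIMILAR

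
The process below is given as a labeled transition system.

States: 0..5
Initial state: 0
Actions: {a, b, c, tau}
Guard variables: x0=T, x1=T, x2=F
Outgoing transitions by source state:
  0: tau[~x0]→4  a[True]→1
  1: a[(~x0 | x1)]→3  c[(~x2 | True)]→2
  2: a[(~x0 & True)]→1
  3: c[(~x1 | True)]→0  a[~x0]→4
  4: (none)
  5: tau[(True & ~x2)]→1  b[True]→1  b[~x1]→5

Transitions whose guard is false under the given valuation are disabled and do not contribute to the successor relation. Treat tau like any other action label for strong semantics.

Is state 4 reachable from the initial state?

Answer: UNREACHABLE

Trace:
6 transition(s) survive guard evaluation.
Layer 0: {0}
Layer 1: {1}  total {0,1}
Layer 2: {2,3}  total {0,1,2,3}
R = {0,1,2,3}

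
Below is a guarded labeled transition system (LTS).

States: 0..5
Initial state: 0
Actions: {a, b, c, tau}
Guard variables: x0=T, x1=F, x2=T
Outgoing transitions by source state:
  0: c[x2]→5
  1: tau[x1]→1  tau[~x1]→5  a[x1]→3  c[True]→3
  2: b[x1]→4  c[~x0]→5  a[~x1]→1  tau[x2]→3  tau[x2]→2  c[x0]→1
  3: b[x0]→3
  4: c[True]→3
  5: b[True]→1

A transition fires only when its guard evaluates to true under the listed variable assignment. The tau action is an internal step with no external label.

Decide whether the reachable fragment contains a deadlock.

Answer: DEADLOCK-FREE

Trace:
R = {0,1,3,5}
  0: c→5  [deg 1]
  1: c→3  tau→5  [deg 2]
  3: b→3  [deg 1]
  5: b→1  [deg 1]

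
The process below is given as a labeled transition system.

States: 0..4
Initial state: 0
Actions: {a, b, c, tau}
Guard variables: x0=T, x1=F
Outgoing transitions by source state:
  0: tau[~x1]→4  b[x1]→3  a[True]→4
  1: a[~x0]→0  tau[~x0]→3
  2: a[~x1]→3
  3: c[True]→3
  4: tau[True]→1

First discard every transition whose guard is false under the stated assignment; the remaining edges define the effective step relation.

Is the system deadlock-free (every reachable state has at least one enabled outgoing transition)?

Reach set: {0,1,4}
  0: a→4  tau→4  [deg 2]
  1: ∅  [STUCK]
  4: tau→1  [deg 1]
trace reaching 1: tau·tau

Answer: DEADLOCK at state 1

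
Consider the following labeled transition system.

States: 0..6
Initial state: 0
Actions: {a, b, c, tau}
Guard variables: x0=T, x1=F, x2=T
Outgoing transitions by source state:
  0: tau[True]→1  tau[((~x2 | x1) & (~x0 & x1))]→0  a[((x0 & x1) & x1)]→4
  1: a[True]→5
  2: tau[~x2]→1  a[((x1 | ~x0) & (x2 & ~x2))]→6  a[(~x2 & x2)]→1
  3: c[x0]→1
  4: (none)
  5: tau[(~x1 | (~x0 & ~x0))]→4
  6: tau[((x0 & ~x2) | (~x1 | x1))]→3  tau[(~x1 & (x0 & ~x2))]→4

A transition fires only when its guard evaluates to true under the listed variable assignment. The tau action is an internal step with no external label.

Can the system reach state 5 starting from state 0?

Answer: REACHABLE

Trace:
Guard filter leaves 5 enabled edge(s).
L0 = {0}
L1 = {1}  total {0,1}
L2 = {5}  total {0,1,5}
L3 = {4}  total {0,1,4,5}
Reachable = {0,1,4,5}
Path to 5: tau·a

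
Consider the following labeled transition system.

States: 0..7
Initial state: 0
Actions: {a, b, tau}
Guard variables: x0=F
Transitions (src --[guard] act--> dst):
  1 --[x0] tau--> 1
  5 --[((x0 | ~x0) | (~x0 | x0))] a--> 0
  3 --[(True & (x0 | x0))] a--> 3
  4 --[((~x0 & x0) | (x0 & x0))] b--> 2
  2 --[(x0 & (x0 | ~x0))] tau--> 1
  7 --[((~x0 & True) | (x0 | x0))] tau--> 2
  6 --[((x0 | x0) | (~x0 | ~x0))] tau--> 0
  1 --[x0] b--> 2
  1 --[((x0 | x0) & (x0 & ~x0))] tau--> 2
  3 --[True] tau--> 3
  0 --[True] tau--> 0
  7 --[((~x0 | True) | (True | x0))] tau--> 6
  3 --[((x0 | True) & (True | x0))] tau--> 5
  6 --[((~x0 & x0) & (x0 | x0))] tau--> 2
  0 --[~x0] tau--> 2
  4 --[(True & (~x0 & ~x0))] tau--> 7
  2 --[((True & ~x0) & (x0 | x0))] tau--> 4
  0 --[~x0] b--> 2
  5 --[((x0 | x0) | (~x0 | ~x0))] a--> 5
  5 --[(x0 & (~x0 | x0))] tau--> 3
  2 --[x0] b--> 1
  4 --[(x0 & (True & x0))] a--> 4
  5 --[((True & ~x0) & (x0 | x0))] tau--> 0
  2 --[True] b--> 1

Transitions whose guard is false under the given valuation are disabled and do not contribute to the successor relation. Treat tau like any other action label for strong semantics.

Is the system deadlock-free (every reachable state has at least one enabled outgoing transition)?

Reachable = {0,1,2}
  0: b→2  tau→0  tau→2  [3 out]
  1: ∅  [no exit]
  2: b→1  [1 out]
witness 1: tau·b

Answer: DEADLOCK at state 1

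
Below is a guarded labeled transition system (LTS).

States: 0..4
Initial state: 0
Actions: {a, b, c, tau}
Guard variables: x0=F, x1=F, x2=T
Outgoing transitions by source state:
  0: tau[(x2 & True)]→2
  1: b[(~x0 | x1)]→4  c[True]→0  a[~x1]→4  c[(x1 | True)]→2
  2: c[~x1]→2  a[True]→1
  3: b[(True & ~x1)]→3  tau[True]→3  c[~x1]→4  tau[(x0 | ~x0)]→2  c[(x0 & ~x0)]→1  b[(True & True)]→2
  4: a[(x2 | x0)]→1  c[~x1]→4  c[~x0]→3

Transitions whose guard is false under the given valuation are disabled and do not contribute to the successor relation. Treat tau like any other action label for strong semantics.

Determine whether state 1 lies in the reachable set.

Guard filter leaves 15 enabled edge(s).
L0 = {0}
L1 = {2}  now seen {0,2}
L2 = {1}  now seen {0,1,2}
L3 = {4}  now seen {0,1,2,4}
L4 = {3}  now seen {0,1,2,3,4}
R = {0,1,2,3,4}
trace reaching 1: tau·a

Answer: REACHABLE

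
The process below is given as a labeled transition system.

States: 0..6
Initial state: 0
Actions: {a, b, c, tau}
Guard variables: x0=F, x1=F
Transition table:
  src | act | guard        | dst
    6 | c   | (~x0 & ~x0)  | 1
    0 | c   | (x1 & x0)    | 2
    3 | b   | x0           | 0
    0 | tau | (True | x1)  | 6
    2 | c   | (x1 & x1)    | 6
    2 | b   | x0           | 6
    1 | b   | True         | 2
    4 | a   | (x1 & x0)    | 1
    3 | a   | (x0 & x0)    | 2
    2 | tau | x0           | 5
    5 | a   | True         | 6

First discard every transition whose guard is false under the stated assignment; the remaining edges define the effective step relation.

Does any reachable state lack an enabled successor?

Reachable = {0,1,2,6}
  0: tau→6  [1 exit(s)]
  1: b→2  [1 exit(s)]
  2: ∅  [no exit]
  6: c→1  [1 exit(s)]
trace reaching 2: tau·c·b

Answer: DEADLOCK at state 2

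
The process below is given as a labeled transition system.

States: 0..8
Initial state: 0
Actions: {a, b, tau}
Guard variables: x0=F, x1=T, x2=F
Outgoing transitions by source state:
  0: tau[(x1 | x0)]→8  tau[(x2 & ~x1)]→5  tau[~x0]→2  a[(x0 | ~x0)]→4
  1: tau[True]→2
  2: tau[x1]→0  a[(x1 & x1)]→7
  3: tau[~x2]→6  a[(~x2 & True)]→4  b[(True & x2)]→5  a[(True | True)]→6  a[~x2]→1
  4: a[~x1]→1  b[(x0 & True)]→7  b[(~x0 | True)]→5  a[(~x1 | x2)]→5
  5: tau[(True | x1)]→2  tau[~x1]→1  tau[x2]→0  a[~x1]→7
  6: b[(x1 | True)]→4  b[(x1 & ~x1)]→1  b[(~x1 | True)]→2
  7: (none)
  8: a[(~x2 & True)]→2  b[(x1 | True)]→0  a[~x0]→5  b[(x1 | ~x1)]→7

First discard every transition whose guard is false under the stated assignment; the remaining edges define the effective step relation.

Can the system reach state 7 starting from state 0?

Answer: REACHABLE

Analysis:
After dropping false guards: 18 live edges.
depth 0: {0}
depth 1: {2,4,8}  now seen {0,2,4,8}
depth 2: {5,7}  now seen {0,2,4,5,7,8}
R = {0,2,4,5,7,8}
trace reaching 7: tau·b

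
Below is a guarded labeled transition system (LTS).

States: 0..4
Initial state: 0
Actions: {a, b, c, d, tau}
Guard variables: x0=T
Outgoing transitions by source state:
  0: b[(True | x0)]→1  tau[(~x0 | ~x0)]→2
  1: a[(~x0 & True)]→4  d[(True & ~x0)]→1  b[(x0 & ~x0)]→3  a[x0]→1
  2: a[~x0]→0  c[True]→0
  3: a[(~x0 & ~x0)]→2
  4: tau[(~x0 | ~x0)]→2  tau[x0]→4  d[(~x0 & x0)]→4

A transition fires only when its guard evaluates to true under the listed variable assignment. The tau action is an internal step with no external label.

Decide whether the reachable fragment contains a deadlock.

R = {0,1}
  0: b→1  [1 exit(s)]
  1: a→1  [1 exit(s)]

Answer: DEADLOCK-FREE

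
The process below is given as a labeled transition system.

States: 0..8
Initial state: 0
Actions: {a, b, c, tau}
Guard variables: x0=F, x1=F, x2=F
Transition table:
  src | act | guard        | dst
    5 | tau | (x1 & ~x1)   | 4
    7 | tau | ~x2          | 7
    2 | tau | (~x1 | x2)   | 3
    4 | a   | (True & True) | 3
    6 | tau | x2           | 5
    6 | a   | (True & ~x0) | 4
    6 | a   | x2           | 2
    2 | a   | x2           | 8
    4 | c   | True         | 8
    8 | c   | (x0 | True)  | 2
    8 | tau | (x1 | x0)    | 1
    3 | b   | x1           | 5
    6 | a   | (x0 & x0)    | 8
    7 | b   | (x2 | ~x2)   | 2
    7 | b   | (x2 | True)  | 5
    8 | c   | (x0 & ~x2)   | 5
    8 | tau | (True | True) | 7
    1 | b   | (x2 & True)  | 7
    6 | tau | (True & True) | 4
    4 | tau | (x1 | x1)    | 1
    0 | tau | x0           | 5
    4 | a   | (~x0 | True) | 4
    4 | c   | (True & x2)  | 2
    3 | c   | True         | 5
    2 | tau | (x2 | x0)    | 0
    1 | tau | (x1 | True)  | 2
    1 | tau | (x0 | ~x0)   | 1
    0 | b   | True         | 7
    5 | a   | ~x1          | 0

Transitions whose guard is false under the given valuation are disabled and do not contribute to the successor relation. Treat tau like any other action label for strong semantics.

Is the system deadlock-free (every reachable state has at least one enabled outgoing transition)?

Reachable = {0,2,3,5,7}
  0: b→7  [1 out]
  2: tau→3  [1 out]
  3: c→5  [1 out]
  5: a→0  [1 out]
  7: b→2  b→5  tau→7  [3 out]

Answer: DEADLOCK-FREE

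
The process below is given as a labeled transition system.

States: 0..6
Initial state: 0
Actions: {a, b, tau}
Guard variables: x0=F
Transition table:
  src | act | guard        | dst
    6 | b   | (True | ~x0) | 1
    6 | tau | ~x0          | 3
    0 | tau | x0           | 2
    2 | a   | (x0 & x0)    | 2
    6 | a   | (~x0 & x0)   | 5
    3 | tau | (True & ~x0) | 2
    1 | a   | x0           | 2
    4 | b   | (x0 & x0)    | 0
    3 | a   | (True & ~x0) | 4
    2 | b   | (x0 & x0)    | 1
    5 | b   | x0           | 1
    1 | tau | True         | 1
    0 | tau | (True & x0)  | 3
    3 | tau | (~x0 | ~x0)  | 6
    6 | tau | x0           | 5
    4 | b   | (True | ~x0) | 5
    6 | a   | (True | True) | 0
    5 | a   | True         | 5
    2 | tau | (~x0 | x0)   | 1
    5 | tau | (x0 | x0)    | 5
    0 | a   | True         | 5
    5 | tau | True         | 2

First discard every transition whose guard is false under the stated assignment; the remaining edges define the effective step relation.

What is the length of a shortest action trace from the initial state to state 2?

BFS to 2:
  Layer 0: {0}
  Layer 1: {5}
  Layer 2: {2}
2 enters at depth 2; path a·tau

Answer: 2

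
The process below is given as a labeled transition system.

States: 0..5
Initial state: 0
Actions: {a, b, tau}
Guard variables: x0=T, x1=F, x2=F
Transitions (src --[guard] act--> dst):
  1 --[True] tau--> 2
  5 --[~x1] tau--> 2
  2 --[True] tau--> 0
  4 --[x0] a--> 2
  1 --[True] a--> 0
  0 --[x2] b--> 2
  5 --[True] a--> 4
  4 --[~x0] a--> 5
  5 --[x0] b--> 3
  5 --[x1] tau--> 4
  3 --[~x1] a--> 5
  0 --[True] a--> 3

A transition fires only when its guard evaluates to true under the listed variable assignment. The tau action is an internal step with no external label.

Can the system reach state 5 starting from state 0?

Answer: REACHABLE

Trace:
Guard filter leaves 9 enabled edge(s).
Layer 0: {0}
Layer 1: {3}  total {0,3}
Layer 2: {5}  total {0,3,5}
Layer 3: {2,4}  total {0,2,3,4,5}
Reach set: {0,2,3,4,5}
Path to 5: a·a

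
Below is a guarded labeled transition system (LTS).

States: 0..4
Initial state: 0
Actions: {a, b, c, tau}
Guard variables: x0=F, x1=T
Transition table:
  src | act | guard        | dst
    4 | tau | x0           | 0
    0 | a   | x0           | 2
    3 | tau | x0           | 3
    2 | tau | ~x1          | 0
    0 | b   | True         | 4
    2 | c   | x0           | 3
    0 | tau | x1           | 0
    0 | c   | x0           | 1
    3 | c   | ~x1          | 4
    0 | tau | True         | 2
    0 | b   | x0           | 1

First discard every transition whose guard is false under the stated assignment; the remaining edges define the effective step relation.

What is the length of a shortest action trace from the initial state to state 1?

Answer: UNREACHABLE

Analysis:
Breadth-first toward 1:
  L0 = {0}
  L1 = {2,4}
1 never appears.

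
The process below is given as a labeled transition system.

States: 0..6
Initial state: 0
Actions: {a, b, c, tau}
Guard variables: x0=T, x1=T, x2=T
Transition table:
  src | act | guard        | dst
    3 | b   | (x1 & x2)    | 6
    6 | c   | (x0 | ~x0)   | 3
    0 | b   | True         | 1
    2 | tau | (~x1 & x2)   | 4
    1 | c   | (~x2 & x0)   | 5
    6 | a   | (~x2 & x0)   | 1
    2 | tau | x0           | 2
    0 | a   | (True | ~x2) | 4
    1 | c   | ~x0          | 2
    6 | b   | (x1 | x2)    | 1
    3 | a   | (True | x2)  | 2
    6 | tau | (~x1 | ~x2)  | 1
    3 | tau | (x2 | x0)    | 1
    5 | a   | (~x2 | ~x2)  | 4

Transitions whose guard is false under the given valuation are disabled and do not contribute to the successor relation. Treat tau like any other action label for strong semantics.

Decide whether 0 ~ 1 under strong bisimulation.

Bisimulation quotient by refinement:
  P[0] = {{0,1,2,3,4,5,6}}
  P[1] = {{0},{1,4,5},{2},{3},{6}}
Fixed point at round 2; 5 class(es).
class of 0: {0}; class of 1: {1,4,5}

Answer: NOT BISIMILAR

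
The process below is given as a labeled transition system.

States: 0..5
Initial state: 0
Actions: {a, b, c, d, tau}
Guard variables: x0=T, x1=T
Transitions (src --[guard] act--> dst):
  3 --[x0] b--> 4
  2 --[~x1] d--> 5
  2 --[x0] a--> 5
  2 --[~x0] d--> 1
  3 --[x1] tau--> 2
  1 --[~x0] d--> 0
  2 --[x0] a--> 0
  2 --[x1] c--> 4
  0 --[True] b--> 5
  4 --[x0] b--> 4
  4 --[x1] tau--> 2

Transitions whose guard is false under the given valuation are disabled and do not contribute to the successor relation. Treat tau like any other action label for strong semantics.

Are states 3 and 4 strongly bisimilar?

Answer: BISIMILAR

Trace:
Bisimulation quotient by refinement:
  round 0: {{0,1,2,3,4,5}}
  round 1: {{0},{1,5},{2},{3,4}}
stable after 2 split(s): 4 block(s)
3∈{3,4}, 4∈{3,4}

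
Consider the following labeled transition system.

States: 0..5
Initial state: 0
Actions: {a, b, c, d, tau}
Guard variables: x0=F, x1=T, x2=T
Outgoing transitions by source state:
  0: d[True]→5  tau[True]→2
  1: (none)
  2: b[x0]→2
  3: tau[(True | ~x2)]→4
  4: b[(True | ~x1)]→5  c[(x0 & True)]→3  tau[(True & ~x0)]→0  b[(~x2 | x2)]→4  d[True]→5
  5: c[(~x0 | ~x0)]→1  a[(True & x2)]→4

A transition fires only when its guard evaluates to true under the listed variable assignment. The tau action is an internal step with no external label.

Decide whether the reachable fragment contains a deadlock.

R = {0,1,2,4,5}
  0: d→5  tau→2  [2 out]
  1: ∅  [STUCK]
  2: ∅  [STUCK]
  4: b→4  b→5  d→5  tau→0  [4 out]
  5: a→4  c→1  [2 out]
trace reaching 1: d·c

Answer: DEADLOCK at state 1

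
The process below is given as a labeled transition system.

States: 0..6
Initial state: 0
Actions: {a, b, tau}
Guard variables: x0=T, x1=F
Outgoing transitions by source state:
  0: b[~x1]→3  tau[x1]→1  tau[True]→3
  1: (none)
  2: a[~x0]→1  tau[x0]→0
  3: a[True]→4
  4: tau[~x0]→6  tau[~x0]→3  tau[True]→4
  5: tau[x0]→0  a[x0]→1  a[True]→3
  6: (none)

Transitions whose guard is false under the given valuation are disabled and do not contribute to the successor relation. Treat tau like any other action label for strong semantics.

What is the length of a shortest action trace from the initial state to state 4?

Layered search for 4:
  Layer 0: {0}
  Layer 1: {3}
  Layer 2: {4}
4 enters at depth 2; path b·a

Answer: 2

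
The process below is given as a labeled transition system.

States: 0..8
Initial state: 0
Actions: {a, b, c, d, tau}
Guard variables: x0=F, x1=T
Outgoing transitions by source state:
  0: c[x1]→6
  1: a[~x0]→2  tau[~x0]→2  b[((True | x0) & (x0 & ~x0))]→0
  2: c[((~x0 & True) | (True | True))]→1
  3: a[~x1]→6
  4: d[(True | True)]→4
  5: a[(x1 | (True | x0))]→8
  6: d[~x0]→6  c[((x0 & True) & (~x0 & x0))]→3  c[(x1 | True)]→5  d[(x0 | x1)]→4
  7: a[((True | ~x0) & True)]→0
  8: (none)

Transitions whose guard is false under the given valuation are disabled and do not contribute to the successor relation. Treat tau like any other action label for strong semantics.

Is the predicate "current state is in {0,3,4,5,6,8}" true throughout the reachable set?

Inv-set: {0,3,4,5,6,8}
Reachable = {0,4,5,6,8}
  0: safe
  4: safe
  5: safe
  6: safe
  8: safe

Answer: INVARIANT HOLDS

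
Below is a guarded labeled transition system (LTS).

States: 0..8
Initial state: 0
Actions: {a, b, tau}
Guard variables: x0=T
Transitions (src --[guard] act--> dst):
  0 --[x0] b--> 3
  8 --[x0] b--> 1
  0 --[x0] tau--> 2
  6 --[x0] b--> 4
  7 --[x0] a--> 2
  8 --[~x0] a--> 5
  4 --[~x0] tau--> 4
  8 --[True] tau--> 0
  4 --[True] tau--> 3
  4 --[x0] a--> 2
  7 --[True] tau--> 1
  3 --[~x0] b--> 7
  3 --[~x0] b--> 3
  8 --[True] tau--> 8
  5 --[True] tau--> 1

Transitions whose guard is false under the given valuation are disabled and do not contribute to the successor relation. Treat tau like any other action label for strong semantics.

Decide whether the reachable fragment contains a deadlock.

Answer: DEADLOCK at state 2

Trace:
Reachable = {0,2,3}
  0: b→3  tau→2  [2 out]
  2: ∅  [STUCK]
  3: ∅  [STUCK]
witness 2: tau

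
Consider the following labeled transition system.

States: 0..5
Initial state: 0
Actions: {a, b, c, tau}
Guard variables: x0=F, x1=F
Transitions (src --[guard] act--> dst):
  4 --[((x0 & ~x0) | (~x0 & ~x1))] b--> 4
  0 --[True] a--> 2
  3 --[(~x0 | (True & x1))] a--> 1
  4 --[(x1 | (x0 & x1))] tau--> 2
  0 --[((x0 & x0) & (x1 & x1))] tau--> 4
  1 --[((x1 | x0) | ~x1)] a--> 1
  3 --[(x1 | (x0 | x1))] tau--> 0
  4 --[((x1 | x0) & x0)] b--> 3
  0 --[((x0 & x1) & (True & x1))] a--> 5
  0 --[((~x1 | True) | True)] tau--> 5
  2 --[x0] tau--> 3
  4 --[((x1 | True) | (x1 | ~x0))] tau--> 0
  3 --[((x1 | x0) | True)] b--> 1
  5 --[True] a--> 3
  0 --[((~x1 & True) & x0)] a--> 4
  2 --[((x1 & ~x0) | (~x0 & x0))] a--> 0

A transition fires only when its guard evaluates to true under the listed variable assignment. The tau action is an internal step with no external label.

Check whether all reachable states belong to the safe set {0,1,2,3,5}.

Answer: INVARIANT HOLDS

Working:
Allowed set {0,1,2,3,5}
Reach set: {0,1,2,3,5}
  0: safe
  1: safe
  2: safe
  3: safe
  5: safe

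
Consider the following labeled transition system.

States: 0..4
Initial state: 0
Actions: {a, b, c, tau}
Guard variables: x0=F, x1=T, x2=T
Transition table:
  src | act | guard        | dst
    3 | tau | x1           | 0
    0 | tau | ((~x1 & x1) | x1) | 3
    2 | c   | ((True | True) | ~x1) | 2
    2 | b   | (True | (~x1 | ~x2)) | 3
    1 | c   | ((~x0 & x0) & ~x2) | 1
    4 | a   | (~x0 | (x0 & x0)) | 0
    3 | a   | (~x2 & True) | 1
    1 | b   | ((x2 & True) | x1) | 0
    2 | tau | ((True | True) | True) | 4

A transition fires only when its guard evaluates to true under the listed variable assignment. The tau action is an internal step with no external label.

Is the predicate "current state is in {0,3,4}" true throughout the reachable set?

Allowed set {0,3,4}
Reach set: {0,3}
  0: safe
  3: safe

Answer: INVARIANT HOLDS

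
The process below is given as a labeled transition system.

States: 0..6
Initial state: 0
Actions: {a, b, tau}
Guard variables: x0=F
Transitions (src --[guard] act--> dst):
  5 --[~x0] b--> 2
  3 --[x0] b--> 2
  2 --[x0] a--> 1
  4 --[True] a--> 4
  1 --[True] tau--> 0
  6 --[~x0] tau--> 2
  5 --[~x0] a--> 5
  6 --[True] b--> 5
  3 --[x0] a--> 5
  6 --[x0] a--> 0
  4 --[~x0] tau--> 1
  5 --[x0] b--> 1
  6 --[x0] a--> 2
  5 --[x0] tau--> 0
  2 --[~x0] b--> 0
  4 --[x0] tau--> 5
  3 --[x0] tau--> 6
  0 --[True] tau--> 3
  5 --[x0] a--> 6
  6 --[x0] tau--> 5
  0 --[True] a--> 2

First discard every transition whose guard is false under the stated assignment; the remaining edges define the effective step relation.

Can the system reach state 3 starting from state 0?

10 transition(s) survive guard evaluation.
Layer 0: {0}
Layer 1: {2,3}  now seen {0,2,3}
Reachable = {0,2,3}
Path to 3: tau

Answer: REACHABLE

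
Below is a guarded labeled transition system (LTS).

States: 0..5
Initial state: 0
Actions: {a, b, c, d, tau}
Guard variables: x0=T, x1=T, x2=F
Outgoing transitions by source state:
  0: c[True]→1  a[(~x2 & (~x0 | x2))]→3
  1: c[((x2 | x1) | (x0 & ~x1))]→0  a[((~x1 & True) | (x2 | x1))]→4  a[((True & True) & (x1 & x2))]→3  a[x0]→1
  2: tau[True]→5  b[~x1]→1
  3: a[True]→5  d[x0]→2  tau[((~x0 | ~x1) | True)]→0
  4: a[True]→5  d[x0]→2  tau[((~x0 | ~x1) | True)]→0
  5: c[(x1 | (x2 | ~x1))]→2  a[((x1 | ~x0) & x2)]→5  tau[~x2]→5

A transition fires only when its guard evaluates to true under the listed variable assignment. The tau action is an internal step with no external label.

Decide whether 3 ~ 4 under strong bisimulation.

Answer: BISIMILAR

Analysis:
Refine partition for ~:
  P[0] = {{0,1,2,3,4,5}}
  P[1] = {{0},{1},{2},{3,4},{5}}
5 equivalence class(es) (converged in 2)
[3]={3,4}  [4]={3,4}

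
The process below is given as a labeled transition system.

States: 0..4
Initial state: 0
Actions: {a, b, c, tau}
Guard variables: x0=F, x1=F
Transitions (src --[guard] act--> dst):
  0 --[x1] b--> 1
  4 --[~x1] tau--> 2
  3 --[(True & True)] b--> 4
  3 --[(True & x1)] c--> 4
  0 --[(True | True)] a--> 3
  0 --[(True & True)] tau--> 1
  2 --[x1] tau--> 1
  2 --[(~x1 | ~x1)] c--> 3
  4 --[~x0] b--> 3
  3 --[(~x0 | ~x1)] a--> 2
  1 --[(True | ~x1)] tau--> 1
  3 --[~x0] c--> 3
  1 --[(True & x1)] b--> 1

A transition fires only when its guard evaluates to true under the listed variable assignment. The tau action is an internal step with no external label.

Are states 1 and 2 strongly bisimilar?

Bisimulation quotient by refinement:
  π0 = {{0,1,2,3,4}}
  π1 = {{0},{1},{2},{3},{4}}
5 equivalence class(es) (converged in 2)
[1]={1}  [2]={2}

Answer: NOT BISIMILAR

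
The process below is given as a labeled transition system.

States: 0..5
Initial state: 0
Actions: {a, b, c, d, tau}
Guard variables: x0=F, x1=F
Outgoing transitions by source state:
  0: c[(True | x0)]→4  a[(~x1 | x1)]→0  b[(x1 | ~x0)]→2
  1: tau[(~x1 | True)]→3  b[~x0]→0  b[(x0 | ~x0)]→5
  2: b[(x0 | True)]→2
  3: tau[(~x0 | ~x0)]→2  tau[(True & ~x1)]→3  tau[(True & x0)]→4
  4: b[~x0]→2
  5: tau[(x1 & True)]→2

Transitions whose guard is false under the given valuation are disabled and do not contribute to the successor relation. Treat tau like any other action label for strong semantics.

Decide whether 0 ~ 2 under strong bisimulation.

Compute ~ classes (split until stable):
  P[0] = {{0,1,2,3,4,5}}
  P[1] = {{0},{1},{2,4},{3},{5}}
5 equivalence class(es) (converged in 2)
[0]={0}  [2]={2,4}

Answer: NOT BISIMILAR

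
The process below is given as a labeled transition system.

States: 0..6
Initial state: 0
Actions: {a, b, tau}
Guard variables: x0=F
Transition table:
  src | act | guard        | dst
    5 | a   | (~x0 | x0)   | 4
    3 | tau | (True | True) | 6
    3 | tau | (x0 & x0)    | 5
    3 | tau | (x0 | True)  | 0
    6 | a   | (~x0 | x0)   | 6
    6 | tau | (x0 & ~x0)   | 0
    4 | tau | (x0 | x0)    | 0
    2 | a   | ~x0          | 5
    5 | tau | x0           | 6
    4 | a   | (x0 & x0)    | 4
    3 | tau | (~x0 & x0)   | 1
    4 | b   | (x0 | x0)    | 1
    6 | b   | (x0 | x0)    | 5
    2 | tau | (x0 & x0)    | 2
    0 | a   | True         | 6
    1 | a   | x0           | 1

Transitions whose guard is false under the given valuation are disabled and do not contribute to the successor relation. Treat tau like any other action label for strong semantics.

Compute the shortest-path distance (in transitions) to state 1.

Answer: UNREACHABLE

Working:
Layered search for 1:
  depth 0: {0}
  depth 1: {6}
1 never appears.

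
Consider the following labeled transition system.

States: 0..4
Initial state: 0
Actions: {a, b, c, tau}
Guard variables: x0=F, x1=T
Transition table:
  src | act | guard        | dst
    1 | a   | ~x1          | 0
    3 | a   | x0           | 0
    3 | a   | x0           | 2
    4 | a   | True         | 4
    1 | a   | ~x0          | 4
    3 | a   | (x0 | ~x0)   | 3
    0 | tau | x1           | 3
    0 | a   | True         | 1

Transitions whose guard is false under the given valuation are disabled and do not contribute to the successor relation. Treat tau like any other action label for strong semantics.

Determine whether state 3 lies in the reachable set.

After dropping false guards: 5 live edges.
L0 = {0}
L1 = {1,3}  cumulative {0,1,3}
L2 = {4}  cumulative {0,1,3,4}
R = {0,1,3,4}
Path to 3: tau

Answer: REACHABLE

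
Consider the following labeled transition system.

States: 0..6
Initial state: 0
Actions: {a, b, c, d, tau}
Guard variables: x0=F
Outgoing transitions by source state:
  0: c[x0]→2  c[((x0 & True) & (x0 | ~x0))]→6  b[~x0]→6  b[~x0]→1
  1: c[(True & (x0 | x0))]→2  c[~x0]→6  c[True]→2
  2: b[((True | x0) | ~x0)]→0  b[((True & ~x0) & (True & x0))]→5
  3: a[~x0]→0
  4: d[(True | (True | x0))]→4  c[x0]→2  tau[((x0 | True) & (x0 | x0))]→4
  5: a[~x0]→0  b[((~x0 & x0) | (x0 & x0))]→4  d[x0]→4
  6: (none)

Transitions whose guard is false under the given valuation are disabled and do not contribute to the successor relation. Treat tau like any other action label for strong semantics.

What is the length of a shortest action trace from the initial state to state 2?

BFS to 2:
  Layer 0: {0}
  Layer 1: {1,6}
  Layer 2: {2}
first hit 2 at d=2 via b·c

Answer: 2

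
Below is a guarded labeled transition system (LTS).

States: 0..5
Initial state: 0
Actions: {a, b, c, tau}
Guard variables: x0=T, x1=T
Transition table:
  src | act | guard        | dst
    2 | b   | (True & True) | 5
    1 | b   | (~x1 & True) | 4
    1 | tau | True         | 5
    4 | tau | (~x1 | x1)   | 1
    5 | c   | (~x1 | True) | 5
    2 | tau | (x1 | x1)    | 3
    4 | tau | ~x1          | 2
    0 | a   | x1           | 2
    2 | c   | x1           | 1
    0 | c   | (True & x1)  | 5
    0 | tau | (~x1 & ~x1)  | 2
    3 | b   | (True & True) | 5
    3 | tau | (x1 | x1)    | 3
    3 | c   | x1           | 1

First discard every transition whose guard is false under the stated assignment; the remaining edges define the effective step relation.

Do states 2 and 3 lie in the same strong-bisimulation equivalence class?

Bisimulation quotient by refinement:
  π0 = {{0,1,2,3,4,5}}
  π1 = {{0},{1,4},{2,3},{5}}
  π2 = {{0},{1},{2,3},{4},{5}}
stable after 3 split(s): 5 block(s)
class of 2: {2,3}; class of 3: {2,3}

Answer: BISIMILAR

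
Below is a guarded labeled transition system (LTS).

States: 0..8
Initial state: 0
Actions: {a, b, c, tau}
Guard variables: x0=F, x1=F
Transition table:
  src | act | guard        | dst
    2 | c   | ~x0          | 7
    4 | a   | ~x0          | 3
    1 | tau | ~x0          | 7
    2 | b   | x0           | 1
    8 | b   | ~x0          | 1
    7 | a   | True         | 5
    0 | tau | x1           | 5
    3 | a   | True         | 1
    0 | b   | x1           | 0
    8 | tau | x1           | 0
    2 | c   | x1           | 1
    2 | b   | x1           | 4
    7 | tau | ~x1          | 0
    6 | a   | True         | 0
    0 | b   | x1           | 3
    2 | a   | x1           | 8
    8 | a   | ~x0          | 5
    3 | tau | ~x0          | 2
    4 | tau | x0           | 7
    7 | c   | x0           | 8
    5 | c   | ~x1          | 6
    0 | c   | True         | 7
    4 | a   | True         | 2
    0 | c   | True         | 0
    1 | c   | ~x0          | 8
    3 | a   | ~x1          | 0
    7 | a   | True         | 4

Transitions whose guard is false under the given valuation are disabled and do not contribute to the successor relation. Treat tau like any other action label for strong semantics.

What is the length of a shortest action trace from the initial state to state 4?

Answer: 2

Working:
Layered search for 4:
  L0 = {0}
  L1 = {7}
  L2 = {4,5}
4 enters at depth 2; path c·a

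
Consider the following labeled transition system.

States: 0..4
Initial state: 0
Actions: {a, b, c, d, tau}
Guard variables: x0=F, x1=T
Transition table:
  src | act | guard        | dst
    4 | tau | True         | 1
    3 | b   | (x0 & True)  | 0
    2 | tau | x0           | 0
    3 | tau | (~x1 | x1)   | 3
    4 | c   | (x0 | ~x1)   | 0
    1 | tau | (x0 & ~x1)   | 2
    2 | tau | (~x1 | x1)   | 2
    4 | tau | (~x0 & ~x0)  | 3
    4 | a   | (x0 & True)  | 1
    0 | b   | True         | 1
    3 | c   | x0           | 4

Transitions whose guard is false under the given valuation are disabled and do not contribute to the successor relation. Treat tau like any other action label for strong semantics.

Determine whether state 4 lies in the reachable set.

Answer: UNREACHABLE

Analysis:
After dropping false guards: 5 live edges.
depth 0: {0}
depth 1: {1}  now seen {0,1}
Reach set: {0,1}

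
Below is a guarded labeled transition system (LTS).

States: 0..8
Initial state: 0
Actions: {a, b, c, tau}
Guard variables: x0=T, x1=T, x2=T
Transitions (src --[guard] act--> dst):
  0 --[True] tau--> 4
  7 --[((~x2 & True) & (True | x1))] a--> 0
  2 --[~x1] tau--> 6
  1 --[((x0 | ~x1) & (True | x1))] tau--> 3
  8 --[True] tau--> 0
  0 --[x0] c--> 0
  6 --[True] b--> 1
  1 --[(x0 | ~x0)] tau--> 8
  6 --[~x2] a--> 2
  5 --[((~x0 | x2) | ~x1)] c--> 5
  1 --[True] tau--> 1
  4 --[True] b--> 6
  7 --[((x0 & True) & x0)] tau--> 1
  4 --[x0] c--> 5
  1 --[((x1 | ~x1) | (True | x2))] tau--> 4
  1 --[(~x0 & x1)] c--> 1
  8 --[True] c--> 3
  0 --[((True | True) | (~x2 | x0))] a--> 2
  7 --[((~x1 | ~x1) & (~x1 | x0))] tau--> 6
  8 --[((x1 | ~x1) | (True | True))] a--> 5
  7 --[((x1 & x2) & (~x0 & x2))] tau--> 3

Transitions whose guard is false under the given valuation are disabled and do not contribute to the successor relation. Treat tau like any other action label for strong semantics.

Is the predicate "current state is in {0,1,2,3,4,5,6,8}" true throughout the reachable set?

Inv-set: {0,1,2,3,4,5,6,8}
Reach set: {0,1,2,3,4,5,6,8}
  0: ok
  1: ok
  2: ok
  3: ok
  4: ok
  5: ok
  6: ok
  8: ok

Answer: INVARIANT HOLDS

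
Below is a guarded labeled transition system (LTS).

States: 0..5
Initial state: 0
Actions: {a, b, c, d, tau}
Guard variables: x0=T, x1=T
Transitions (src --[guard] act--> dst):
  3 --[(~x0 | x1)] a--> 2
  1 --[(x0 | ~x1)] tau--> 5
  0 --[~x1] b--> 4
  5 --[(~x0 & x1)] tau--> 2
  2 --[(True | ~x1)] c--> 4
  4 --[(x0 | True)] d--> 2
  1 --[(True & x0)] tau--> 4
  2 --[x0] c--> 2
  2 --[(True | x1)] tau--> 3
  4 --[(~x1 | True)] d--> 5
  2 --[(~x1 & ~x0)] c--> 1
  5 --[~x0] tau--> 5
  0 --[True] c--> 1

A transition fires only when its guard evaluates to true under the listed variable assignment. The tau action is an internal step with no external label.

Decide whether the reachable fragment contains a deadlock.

Reach set: {0,1,2,3,4,5}
  0: c→1  [1 exit(s)]
  1: tau→4  tau→5  [2 exit(s)]
  2: c→2  c→4  tau→3  [3 exit(s)]
  3: a→2  [1 exit(s)]
  4: d→2  d→5  [2 exit(s)]
  5: ∅  [deadlock]
trace reaching 5: c·tau

Answer: DEADLOCK at state 5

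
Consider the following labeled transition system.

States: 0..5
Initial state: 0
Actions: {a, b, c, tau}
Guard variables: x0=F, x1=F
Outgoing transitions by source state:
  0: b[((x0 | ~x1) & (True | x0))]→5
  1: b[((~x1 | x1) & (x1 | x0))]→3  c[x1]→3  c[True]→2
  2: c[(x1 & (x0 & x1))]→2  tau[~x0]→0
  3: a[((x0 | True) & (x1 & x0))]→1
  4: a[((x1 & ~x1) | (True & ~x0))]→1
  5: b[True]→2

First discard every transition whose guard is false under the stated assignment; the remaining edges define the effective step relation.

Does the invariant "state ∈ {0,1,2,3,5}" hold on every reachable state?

Allowed set {0,1,2,3,5}
R = {0,2,5}
  0: safe
  2: safe
  5: safe

Answer: INVARIANT HOLDS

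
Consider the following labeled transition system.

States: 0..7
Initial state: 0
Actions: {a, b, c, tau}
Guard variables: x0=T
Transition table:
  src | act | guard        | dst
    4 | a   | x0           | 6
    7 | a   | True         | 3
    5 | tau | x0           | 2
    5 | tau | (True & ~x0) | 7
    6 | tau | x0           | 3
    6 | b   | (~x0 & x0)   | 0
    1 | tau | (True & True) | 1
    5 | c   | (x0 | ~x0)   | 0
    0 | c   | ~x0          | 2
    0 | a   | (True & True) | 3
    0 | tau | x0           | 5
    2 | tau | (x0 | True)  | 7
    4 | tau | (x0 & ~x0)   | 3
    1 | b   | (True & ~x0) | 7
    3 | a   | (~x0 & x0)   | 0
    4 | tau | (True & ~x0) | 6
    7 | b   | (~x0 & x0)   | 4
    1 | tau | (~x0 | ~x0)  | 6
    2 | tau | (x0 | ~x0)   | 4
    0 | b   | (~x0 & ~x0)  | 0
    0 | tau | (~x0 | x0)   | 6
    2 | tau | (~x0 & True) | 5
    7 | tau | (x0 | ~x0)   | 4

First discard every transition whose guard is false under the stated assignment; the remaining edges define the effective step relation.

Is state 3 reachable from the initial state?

Answer: REACHABLE

Trace:
After dropping false guards: 12 live edges.
Layer 0: {0}
Layer 1: {3,5,6}  total {0,3,5,6}
Layer 2: {2}  total {0,2,3,5,6}
Layer 3: {4,7}  total {0,2,3,4,5,6,7}
Reach set: {0,2,3,4,5,6,7}
trace reaching 3: a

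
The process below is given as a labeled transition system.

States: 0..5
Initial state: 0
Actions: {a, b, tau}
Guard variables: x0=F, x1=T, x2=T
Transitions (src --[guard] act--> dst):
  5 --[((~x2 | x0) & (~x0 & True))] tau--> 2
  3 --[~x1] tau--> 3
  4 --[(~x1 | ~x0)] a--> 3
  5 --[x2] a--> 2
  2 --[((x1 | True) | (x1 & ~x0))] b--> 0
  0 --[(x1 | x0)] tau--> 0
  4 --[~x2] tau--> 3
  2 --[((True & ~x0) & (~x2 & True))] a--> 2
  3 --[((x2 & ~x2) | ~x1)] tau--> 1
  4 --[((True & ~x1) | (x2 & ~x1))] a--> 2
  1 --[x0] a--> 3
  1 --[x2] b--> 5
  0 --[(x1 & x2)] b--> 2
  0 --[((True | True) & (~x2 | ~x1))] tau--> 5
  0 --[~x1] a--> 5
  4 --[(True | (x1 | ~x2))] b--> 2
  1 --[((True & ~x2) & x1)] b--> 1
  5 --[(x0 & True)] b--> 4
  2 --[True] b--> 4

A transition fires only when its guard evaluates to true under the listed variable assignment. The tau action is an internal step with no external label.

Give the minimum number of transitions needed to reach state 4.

Breadth-first toward 4:
  depth 0: {0}
  depth 1: {2}
  depth 2: {4}
4 enters at depth 2; path b·b

Answer: 2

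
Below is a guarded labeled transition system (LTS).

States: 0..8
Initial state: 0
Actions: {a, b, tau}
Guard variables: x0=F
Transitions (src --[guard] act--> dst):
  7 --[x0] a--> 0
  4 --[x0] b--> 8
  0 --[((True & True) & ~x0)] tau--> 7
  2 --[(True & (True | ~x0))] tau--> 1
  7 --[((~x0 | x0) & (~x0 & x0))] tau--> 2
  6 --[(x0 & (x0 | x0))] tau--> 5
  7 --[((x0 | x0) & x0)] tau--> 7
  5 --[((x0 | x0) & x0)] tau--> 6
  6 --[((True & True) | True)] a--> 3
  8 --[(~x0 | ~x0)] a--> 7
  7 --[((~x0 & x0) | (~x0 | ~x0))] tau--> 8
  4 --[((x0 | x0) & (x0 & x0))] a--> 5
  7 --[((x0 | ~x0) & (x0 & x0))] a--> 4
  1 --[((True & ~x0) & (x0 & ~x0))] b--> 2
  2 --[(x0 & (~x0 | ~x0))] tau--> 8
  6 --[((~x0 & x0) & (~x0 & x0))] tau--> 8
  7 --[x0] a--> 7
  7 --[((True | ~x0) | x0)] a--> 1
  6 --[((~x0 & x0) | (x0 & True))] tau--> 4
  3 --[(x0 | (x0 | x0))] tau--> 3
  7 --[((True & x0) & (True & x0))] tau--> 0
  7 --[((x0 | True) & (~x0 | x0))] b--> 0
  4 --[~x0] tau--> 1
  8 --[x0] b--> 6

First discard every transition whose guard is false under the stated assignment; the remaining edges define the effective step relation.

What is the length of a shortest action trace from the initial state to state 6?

Answer: UNREACHABLE

Analysis:
BFS to 6:
  L0 = {0}
  L1 = {7}
  L2 = {1,8}
6 never appears.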